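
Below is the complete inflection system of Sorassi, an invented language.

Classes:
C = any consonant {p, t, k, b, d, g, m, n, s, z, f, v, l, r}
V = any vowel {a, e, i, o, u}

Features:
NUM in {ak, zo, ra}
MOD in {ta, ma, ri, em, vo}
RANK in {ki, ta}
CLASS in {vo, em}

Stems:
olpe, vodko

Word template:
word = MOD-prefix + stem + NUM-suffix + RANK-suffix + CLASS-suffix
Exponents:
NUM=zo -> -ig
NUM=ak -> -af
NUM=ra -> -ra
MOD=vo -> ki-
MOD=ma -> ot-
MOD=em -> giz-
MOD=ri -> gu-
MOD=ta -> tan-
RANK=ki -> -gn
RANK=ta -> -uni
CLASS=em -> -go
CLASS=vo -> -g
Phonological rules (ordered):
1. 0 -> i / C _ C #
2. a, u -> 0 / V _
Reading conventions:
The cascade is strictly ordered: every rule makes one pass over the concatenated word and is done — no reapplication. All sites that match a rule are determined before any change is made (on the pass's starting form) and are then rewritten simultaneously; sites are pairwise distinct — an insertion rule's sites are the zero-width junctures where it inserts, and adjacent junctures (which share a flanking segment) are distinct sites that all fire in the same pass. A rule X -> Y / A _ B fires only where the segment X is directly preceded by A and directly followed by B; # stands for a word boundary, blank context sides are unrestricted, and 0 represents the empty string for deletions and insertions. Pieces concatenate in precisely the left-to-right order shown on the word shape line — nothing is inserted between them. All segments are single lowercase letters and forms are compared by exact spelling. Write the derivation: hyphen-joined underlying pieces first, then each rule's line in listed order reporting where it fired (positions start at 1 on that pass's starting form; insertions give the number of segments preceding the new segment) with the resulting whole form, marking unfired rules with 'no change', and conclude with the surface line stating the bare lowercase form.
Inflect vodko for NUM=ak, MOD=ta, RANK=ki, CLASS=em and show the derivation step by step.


underlying: tan-vodko-af-gn-go
1. 0 -> i / C _ C #: no change
2. a, u -> 0 / V _: fires at position(s) 9: tanvodkofgngo
surface: tanvodkofgngo


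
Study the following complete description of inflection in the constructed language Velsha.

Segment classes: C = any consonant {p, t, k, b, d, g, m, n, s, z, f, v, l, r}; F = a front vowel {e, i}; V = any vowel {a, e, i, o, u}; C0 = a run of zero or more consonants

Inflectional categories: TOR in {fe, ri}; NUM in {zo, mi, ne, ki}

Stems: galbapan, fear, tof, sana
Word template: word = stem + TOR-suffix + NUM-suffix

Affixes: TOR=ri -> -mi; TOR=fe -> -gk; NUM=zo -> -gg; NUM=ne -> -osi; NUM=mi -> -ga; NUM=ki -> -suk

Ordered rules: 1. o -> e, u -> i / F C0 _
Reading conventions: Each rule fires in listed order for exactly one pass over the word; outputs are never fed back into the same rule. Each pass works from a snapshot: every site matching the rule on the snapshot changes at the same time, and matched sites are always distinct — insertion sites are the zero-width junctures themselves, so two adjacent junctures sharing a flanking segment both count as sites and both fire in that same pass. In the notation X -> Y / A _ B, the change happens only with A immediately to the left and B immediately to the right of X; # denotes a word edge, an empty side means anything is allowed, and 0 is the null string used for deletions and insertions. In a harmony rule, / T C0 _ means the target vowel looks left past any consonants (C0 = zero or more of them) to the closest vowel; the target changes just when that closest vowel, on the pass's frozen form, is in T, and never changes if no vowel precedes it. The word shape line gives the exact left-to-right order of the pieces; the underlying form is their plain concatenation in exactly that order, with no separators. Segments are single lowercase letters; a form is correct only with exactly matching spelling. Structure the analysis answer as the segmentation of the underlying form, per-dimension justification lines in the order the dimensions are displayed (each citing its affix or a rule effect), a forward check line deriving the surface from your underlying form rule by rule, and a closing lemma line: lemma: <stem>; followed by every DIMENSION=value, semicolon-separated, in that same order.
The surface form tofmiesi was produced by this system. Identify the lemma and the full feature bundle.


underlying: tof-mi-osi
TOR=ri - signalled by the affix -mi
NUM=ne - signalled by the affix -osi
check: tofmiosi -> tofmiesi
lemma: tof; TOR=ri; NUM=ne


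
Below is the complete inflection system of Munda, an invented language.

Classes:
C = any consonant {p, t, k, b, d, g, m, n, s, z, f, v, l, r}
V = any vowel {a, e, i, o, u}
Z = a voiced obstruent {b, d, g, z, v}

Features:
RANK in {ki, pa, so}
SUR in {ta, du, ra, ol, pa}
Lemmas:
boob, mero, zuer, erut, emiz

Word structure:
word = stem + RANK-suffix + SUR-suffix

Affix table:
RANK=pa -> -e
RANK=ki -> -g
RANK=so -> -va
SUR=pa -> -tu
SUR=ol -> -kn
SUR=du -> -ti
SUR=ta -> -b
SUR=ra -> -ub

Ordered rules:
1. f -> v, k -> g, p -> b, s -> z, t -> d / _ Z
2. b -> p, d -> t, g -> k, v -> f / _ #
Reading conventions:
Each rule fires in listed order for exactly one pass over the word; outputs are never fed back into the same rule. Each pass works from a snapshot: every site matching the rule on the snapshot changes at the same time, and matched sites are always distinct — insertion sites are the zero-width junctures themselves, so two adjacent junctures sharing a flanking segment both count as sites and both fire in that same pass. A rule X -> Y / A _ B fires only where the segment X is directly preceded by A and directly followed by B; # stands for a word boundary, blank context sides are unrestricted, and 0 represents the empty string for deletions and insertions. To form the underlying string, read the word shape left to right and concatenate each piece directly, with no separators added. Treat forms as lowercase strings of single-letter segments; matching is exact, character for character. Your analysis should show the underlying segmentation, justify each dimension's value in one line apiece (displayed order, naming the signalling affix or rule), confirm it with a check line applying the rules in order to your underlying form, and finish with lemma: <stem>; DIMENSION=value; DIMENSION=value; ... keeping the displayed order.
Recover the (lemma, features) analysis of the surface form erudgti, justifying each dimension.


underlying: erut-g-ti
RANK=ki - signalled by the affix -g
SUR=du - signalled by the affix -ti
check: erutgti -> erudgti -> erudgti
lemma: erut; RANK=ki; SUR=du


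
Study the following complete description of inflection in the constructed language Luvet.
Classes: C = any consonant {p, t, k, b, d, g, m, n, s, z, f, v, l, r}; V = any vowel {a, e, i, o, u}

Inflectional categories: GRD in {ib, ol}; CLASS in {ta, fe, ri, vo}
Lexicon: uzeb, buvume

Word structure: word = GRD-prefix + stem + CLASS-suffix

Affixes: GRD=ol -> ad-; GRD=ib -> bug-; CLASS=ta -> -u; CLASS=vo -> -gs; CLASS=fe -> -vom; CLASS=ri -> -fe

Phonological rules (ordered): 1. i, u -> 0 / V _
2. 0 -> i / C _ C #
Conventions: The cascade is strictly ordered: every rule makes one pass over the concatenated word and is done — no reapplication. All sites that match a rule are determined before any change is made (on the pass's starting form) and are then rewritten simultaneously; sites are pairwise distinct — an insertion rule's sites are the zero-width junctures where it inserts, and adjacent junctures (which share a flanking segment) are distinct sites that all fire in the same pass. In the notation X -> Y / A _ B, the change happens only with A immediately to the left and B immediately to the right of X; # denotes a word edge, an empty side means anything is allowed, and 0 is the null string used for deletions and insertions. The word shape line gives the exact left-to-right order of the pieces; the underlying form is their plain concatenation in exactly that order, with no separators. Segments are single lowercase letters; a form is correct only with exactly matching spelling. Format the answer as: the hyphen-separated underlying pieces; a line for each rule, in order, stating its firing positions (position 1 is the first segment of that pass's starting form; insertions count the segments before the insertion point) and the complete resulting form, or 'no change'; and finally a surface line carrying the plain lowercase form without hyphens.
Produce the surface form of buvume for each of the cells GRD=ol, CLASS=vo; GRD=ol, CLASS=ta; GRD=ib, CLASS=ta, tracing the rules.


cell GRD=ol, CLASS=vo:
underlying: ad-buvume-gs
1. i, u -> 0 / V _: no change
2. 0 -> i / C _ C #: inserts after position(s) 9: adbuvumegis
surface: adbuvumegis

cell GRD=ol, CLASS=ta:
underlying: ad-buvume-u
1. i, u -> 0 / V _: fires at position(s) 9: adbuvume
2. 0 -> i / C _ C #: no change
surface: adbuvume

cell GRD=ib, CLASS=ta:
underlying: bug-buvume-u
1. i, u -> 0 / V _: fires at position(s) 10: bugbuvume
2. 0 -> i / C _ C #: no change
surface: bugbuvume


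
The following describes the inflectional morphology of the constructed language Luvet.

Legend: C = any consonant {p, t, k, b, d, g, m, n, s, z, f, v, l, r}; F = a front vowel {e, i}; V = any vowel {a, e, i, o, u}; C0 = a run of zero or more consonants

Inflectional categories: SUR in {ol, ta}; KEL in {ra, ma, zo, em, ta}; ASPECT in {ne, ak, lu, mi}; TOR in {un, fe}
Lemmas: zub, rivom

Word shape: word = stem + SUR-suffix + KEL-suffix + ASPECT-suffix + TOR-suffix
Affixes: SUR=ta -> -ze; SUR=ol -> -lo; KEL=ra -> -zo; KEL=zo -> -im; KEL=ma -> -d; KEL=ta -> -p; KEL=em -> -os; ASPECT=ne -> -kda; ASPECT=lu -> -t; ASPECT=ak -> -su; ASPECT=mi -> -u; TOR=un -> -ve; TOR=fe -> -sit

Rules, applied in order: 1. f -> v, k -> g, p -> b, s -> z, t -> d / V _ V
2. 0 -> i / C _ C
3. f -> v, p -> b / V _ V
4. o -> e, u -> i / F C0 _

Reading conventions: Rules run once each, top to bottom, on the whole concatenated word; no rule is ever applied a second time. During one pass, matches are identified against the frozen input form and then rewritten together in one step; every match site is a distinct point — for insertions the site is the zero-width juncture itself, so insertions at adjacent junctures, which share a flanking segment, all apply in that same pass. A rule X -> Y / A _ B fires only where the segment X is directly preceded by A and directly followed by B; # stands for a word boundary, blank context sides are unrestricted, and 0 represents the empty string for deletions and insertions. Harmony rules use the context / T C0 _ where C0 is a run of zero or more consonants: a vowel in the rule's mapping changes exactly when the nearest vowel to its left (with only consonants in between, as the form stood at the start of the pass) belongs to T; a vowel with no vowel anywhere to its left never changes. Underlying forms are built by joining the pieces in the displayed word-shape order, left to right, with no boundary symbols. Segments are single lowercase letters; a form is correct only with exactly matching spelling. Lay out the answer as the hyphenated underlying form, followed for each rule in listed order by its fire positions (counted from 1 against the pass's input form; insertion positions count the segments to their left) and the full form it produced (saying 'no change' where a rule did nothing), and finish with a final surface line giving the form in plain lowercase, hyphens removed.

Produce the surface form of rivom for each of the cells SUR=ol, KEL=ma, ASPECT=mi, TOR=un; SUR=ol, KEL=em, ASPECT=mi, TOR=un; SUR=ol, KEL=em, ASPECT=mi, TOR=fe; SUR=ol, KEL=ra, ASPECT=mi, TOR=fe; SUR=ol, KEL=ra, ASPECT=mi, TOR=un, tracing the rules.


cell SUR=ol, KEL=ma, ASPECT=mi, TOR=un:
underlying: rivom-lo-d-u-ve
1. f -> v, k -> g, p -> b, s -> z, t -> d / V _ V: no change
2. 0 -> i / C _ C: inserts after position(s) 5: rivomiloduve
3. f -> v, p -> b / V _ V: no change
4. o -> e, u -> i / F C0 _: fires at position(s) 4, 8: rivemileduve
surface: rivemileduve

cell SUR=ol, KEL=em, ASPECT=mi, TOR=un:
underlying: rivom-lo-os-u-ve
1. f -> v, k -> g, p -> b, s -> z, t -> d / V _ V: fires at position(s) 9: rivomloozuve
2. 0 -> i / C _ C: inserts after position(s) 5: rivomiloozuve
3. f -> v, p -> b / V _ V: no change
4. o -> e, u -> i / F C0 _: fires at position(s) 4, 8: rivemileozuve
surface: rivemileozuve

cell SUR=ol, KEL=em, ASPECT=mi, TOR=fe:
underlying: rivom-lo-os-u-sit
1. f -> v, k -> g, p -> b, s -> z, t -> d / V _ V: fires at position(s) 9, 11: rivomloozuzit
2. 0 -> i / C _ C: inserts after position(s) 5: rivomiloozuzit
3. f -> v, p -> b / V _ V: no change
4. o -> e, u -> i / F C0 _: fires at position(s) 4, 8: rivemileozuzit
surface: rivemileozuzit

cell SUR=ol, KEL=ra, ASPECT=mi, TOR=fe:
underlying: rivom-lo-zo-u-sit
1. f -> v, k -> g, p -> b, s -> z, t -> d / V _ V: fires at position(s) 11: rivomlozouzit
2. 0 -> i / C _ C: inserts after position(s) 5: rivomilozouzit
3. f -> v, p -> b / V _ V: no change
4. o -> e, u -> i / F C0 _: fires at position(s) 4, 8: rivemilezouzit
surface: rivemilezouzit

cell SUR=ol, KEL=ra, ASPECT=mi, TOR=un:
underlying: rivom-lo-zo-u-ve
1. f -> v, k -> g, p -> b, s -> z, t -> d / V _ V: no change
2. 0 -> i / C _ C: inserts after position(s) 5: rivomilozouve
3. f -> v, p -> b / V _ V: no change
4. o -> e, u -> i / F C0 _: fires at position(s) 4, 8: rivemilezouve
surface: rivemilezouve


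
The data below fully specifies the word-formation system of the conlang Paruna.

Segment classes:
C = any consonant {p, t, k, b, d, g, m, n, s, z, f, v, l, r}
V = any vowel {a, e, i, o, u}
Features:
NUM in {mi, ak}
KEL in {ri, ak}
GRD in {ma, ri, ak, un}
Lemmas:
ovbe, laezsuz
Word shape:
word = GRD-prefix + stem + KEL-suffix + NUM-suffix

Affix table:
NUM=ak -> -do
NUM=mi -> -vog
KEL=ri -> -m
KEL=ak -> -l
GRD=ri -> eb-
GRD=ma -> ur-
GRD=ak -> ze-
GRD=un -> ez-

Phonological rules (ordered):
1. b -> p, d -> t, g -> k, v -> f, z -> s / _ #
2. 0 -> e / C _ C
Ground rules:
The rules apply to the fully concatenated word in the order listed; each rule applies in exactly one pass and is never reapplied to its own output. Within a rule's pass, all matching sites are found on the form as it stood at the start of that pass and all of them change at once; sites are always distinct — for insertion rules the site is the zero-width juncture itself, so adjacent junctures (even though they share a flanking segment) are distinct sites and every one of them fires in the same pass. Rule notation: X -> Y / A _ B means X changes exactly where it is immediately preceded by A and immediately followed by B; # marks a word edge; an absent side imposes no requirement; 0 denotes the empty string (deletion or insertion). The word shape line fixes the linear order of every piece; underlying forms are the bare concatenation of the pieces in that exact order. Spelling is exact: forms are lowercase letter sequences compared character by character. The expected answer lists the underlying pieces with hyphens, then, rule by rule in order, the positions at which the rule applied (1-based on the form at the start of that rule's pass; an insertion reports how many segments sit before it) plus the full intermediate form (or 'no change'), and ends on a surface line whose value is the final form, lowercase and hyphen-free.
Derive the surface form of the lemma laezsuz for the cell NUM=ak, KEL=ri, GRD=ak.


underlying: ze-laezsuz-m-do
1. b -> p, d -> t, g -> k, v -> f, z -> s / _ #: no change
2. 0 -> e / C _ C: inserts after position(s) 6, 9, 10: zelaezesuzemedo
surface: zelaezesuzemedo


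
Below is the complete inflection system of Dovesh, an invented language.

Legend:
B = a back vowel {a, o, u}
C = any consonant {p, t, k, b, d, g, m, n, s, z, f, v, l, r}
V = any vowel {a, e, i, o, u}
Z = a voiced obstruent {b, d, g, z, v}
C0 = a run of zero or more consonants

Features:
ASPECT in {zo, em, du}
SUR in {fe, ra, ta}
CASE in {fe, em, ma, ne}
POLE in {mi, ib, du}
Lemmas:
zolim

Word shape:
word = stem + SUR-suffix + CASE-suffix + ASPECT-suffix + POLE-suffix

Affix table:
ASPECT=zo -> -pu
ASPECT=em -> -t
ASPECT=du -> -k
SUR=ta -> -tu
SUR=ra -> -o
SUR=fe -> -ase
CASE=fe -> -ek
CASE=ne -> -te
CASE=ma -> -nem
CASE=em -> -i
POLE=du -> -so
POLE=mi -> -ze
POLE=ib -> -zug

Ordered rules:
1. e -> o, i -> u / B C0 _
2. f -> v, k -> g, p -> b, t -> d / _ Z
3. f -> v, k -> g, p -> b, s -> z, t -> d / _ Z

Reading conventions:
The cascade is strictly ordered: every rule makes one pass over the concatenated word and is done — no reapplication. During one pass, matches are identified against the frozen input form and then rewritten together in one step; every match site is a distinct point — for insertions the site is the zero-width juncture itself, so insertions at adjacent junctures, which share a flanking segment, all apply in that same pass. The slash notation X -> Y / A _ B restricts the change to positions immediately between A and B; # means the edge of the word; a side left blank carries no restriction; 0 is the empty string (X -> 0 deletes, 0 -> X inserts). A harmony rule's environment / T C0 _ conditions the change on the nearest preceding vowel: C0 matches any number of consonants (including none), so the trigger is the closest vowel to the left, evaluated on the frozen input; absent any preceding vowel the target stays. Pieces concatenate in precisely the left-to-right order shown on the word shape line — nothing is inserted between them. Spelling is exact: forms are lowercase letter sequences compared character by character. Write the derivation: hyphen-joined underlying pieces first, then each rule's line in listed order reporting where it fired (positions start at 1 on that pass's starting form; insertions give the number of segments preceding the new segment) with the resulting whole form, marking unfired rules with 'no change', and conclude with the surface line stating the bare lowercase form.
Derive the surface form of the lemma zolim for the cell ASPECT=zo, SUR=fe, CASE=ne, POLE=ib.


underlying: zolim-ase-te-pu-zug
1. e -> o, i -> u / B C0 _: fires at position(s) 4, 8: zolumasotepuzug
2. f -> v, k -> g, p -> b, t -> d / _ Z: no change
3. f -> v, k -> g, p -> b, s -> z, t -> d / _ Z: no change
surface: zolumasotepuzug


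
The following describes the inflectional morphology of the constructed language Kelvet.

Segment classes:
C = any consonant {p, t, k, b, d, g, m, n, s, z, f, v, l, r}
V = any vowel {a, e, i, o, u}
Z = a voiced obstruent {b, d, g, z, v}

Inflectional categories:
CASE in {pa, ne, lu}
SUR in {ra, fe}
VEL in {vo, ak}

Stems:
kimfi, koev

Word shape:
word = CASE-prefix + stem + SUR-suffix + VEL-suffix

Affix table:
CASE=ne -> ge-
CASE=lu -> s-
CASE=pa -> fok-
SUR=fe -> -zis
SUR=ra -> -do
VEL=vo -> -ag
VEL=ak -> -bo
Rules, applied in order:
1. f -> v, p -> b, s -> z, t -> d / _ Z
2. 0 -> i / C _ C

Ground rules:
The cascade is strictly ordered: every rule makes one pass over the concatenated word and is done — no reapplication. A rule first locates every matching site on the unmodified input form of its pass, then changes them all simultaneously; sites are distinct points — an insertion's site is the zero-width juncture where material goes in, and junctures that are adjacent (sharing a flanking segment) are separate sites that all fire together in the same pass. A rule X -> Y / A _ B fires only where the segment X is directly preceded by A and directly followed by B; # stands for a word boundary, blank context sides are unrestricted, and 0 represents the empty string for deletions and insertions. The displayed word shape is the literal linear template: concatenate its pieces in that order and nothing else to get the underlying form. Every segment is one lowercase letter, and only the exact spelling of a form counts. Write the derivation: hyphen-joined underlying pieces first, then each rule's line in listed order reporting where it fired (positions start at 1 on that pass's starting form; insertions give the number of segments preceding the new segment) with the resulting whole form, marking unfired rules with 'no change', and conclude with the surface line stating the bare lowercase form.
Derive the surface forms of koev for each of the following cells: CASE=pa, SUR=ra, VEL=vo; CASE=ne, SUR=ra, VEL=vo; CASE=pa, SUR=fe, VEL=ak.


cell CASE=pa, SUR=ra, VEL=vo:
underlying: fok-koev-do-ag
1. f -> v, p -> b, s -> z, t -> d / _ Z: no change
2. 0 -> i / C _ C: inserts after position(s) 3, 7: fokikoevidoag
surface: fokikoevidoag

cell CASE=ne, SUR=ra, VEL=vo:
underlying: ge-koev-do-ag
1. f -> v, p -> b, s -> z, t -> d / _ Z: no change
2. 0 -> i / C _ C: inserts after position(s) 6: gekoevidoag
surface: gekoevidoag

cell CASE=pa, SUR=fe, VEL=ak:
underlying: fok-koev-zis-bo
1. f -> v, p -> b, s -> z, t -> d / _ Z: fires at position(s) 10: fokkoevzizbo
2. 0 -> i / C _ C: inserts after position(s) 3, 7, 10: fokikoevizizibo
surface: fokikoevizizibo


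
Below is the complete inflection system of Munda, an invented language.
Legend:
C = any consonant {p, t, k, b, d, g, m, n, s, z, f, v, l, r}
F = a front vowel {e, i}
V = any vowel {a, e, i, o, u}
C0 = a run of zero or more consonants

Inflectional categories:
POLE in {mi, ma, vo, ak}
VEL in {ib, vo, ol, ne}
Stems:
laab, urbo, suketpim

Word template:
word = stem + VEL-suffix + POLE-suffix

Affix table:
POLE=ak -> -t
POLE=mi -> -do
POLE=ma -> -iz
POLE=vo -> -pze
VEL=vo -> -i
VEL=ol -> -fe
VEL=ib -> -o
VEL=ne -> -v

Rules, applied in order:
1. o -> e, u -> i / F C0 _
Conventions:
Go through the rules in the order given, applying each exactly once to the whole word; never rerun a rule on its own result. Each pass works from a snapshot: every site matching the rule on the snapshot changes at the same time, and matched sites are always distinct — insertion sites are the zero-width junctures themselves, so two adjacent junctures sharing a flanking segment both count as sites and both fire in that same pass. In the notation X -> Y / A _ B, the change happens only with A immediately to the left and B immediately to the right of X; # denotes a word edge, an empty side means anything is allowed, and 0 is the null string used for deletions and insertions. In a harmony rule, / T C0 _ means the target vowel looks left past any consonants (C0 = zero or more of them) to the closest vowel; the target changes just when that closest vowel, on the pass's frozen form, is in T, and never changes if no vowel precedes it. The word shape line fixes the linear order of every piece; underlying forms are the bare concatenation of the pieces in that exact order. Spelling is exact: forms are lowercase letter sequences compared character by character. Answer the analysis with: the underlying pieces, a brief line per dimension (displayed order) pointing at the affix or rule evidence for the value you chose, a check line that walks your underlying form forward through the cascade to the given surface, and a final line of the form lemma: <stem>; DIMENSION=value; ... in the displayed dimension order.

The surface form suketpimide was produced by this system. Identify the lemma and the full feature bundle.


underlying: suketpim-i-do
POLE=mi - signalled by the affix -do
VEL=vo - signalled by the affix -i
check: suketpimido -> suketpimide
lemma: suketpim; POLE=mi; VEL=vo


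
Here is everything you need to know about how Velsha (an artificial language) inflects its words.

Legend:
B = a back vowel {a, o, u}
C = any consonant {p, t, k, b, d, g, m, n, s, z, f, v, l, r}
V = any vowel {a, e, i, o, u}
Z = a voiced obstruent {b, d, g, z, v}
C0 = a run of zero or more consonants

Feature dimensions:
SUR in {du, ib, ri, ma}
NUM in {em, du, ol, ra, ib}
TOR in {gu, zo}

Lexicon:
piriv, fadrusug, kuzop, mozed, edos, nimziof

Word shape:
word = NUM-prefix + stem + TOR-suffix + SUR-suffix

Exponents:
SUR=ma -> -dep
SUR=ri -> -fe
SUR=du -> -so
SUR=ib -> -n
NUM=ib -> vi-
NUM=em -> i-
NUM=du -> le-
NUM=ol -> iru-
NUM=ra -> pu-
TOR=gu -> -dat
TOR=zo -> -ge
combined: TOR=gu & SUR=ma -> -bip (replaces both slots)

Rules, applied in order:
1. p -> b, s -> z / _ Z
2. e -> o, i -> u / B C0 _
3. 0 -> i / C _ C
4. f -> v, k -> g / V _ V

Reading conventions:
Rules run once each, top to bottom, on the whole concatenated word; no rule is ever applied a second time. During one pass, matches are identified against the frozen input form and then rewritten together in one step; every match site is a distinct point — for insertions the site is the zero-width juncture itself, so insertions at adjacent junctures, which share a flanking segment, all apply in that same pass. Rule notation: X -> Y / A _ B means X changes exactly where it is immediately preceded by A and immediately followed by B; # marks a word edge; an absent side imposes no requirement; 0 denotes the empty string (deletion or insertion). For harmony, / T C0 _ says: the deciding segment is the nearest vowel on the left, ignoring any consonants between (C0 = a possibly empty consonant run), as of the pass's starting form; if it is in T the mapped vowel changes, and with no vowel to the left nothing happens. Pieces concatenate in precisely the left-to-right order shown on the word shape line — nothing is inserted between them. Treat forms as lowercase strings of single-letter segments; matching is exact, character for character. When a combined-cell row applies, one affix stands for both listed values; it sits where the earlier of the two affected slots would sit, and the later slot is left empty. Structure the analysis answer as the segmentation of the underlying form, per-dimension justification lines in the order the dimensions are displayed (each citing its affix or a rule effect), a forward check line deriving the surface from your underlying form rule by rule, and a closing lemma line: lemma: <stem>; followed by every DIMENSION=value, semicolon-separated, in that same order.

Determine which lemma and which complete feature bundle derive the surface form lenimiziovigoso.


underlying: le-nimziof-ge-so
SUR=du - signalled by the affix -so
NUM=du - signalled by the affix le-
TOR=zo - signalled by the affix -ge
check: lenimziofgeso -> lenimziofgeso -> lenimziofgoso -> lenimiziofigoso -> lenimiziovigoso
lemma: nimziof; SUR=du; NUM=du; TOR=zo


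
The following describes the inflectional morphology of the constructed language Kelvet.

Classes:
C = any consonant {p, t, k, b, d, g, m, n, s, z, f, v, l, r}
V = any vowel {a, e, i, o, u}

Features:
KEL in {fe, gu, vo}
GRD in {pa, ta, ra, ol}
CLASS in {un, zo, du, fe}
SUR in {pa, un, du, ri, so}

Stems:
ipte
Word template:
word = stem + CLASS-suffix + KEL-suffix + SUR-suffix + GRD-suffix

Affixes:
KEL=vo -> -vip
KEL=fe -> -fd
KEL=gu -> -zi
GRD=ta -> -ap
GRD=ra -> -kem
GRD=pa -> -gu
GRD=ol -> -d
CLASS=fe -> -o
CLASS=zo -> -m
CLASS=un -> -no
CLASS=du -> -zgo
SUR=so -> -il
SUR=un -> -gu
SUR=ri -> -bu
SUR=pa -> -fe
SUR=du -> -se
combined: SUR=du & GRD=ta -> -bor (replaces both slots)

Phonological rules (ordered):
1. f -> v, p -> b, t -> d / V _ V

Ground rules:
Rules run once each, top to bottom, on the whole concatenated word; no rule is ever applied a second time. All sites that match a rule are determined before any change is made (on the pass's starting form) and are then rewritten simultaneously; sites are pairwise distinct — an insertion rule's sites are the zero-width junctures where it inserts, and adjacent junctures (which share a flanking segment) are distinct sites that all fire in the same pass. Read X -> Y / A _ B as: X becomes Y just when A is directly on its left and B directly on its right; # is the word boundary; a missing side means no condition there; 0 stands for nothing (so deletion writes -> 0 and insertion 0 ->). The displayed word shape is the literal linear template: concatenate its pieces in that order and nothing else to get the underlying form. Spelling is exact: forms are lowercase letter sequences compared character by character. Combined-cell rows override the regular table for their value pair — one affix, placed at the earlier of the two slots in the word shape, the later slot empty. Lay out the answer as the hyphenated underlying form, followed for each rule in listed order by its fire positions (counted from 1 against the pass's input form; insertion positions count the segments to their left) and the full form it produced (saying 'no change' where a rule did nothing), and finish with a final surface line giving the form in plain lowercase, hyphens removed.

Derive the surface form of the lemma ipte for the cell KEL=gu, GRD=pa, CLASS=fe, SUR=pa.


underlying: ipte-o-zi-fe-gu
1. f -> v, p -> b, t -> d / V _ V: fires at position(s) 8: ipteozivegu
surface: ipteozivegu


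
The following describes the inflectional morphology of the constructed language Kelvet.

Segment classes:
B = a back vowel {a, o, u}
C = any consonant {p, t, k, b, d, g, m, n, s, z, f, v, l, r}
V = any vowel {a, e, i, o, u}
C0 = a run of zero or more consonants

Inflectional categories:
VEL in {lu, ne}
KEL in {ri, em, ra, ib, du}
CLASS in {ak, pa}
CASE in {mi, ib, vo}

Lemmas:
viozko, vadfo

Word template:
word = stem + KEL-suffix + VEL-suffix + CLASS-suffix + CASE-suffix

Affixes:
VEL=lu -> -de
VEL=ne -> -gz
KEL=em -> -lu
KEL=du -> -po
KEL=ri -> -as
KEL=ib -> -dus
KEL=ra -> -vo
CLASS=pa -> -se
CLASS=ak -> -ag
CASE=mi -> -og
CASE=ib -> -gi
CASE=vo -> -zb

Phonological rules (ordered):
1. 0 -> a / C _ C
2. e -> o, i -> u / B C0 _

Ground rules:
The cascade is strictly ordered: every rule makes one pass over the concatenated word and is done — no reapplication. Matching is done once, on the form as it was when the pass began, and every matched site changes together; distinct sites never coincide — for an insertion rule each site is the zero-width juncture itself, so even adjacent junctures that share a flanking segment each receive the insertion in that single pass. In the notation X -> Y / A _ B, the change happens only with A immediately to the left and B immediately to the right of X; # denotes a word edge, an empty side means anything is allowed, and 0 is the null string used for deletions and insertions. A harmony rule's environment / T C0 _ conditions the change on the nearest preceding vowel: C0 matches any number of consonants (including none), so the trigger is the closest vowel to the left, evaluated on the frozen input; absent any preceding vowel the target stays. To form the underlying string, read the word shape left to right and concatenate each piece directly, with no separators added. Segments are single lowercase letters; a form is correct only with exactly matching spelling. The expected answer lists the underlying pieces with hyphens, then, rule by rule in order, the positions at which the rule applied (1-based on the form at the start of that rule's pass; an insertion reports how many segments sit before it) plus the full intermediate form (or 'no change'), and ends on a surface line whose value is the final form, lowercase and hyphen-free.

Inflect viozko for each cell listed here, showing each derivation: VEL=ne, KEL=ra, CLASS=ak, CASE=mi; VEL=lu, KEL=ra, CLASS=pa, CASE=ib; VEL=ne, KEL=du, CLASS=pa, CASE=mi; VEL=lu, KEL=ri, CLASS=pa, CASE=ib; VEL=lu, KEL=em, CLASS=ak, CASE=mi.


cell VEL=ne, KEL=ra, CLASS=ak, CASE=mi:
underlying: viozko-vo-gz-ag-og
1. 0 -> a / C _ C: inserts after position(s) 4, 9: viozakovogazagog
2. e -> o, i -> u / B C0 _: no change
surface: viozakovogazagog

cell VEL=lu, KEL=ra, CLASS=pa, CASE=ib:
underlying: viozko-vo-de-se-gi
1. 0 -> a / C _ C: inserts after position(s) 4: viozakovodesegi
2. e -> o, i -> u / B C0 _: fires at position(s) 11: viozakovodosegi
surface: viozakovodosegi

cell VEL=ne, KEL=du, CLASS=pa, CASE=mi:
underlying: viozko-po-gz-se-og
1. 0 -> a / C _ C: inserts after position(s) 4, 9, 10: viozakopogazaseog
2. e -> o, i -> u / B C0 _: fires at position(s) 15: viozakopogazasoog
surface: viozakopogazasoog

cell VEL=lu, KEL=ri, CLASS=pa, CASE=ib:
underlying: viozko-as-de-se-gi
1. 0 -> a / C _ C: inserts after position(s) 4, 8: viozakoasadesegi
2. e -> o, i -> u / B C0 _: fires at position(s) 12: viozakoasadosegi
surface: viozakoasadosegi

cell VEL=lu, KEL=em, CLASS=ak, CASE=mi:
underlying: viozko-lu-de-ag-og
1. 0 -> a / C _ C: inserts after position(s) 4: viozakoludeagog
2. e -> o, i -> u / B C0 _: fires at position(s) 11: viozakoludoagog
surface: viozakoludoagog


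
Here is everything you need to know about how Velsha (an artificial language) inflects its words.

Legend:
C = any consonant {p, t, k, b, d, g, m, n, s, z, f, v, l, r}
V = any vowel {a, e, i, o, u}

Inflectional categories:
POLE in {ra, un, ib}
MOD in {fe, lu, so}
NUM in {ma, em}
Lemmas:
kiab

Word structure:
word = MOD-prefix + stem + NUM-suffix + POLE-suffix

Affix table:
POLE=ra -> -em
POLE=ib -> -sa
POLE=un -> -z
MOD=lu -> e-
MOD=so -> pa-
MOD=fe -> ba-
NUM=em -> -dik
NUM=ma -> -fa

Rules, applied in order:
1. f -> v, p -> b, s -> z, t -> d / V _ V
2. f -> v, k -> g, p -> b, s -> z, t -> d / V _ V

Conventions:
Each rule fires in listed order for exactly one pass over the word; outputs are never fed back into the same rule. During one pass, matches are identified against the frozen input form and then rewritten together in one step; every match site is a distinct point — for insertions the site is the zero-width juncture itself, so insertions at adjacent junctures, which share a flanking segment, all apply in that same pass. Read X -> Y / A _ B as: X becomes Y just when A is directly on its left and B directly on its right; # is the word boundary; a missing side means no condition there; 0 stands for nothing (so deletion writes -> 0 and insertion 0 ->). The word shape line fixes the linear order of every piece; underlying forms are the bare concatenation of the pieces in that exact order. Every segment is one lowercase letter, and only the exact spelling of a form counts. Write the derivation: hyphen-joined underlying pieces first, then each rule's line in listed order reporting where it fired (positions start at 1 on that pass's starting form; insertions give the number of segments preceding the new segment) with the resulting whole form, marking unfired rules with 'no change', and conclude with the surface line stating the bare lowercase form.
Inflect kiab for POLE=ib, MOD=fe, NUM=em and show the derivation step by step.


underlying: ba-kiab-dik-sa
1. f -> v, p -> b, s -> z, t -> d / V _ V: no change
2. f -> v, k -> g, p -> b, s -> z, t -> d / V _ V: fires at position(s) 3: bagiabdiksa
surface: bagiabdiksa


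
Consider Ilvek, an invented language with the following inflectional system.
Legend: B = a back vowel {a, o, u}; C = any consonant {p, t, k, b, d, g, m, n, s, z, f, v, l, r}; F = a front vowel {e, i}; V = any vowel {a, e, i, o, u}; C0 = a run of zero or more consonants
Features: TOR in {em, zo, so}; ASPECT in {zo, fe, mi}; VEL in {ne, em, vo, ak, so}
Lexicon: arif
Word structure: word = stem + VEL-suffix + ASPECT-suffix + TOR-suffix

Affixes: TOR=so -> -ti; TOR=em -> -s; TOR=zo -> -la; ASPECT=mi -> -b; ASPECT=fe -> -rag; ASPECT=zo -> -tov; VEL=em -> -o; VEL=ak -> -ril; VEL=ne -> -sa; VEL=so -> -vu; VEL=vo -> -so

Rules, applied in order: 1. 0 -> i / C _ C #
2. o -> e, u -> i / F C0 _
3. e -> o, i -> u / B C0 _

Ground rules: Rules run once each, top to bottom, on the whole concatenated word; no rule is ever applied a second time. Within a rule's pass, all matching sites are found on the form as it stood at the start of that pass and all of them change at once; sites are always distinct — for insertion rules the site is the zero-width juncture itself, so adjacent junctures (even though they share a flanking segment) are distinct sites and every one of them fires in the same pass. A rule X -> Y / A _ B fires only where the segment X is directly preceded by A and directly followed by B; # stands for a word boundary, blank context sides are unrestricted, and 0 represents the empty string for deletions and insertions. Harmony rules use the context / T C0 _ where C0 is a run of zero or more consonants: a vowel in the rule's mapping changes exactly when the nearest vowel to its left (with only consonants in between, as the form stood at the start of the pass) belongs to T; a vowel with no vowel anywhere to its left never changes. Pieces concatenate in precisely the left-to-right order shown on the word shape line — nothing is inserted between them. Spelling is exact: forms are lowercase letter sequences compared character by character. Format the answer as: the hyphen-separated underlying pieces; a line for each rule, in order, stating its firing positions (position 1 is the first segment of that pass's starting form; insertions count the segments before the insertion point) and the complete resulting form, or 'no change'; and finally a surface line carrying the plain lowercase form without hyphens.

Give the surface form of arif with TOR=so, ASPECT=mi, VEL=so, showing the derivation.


underlying: arif-vu-b-ti
1. 0 -> i / C _ C #: no change
2. o -> e, u -> i / F C0 _: fires at position(s) 6: arifvibti
3. e -> o, i -> u / B C0 _: fires at position(s) 3: arufvibti
surface: arufvibti


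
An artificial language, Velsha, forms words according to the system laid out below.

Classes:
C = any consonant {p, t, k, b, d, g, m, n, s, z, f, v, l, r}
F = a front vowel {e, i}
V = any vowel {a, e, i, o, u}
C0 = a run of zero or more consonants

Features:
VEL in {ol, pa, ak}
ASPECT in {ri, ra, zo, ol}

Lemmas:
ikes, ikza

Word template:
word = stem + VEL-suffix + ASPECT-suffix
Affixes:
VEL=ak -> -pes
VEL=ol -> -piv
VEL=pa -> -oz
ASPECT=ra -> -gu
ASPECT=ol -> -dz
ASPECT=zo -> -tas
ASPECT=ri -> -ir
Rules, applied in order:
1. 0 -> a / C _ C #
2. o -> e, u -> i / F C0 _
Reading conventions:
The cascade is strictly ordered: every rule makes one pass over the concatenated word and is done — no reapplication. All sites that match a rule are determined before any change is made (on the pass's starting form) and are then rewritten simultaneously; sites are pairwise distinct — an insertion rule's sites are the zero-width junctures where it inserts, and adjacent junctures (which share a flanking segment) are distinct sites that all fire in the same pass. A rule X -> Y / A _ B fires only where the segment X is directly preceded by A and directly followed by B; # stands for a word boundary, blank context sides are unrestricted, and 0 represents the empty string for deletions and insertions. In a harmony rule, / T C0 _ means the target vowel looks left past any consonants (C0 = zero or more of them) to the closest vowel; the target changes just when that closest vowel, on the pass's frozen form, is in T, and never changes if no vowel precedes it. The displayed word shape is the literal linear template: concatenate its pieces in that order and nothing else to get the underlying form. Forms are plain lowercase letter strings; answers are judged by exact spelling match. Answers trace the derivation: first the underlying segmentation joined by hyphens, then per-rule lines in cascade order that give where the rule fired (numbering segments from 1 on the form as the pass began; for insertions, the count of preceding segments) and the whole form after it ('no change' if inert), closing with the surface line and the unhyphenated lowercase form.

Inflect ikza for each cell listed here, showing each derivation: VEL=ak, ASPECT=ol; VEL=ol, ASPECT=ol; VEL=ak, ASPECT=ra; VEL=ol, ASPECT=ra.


cell VEL=ak, ASPECT=ol:
underlying: ikza-pes-dz
1. 0 -> a / C _ C #: inserts after position(s) 8: ikzapesdaz
2. o -> e, u -> i / F C0 _: no change
surface: ikzapesdaz

cell VEL=ol, ASPECT=ol:
underlying: ikza-piv-dz
1. 0 -> a / C _ C #: inserts after position(s) 8: ikzapivdaz
2. o -> e, u -> i / F C0 _: no change
surface: ikzapivdaz

cell VEL=ak, ASPECT=ra:
underlying: ikza-pes-gu
1. 0 -> a / C _ C #: no change
2. o -> e, u -> i / F C0 _: fires at position(s) 9: ikzapesgi
surface: ikzapesgi

cell VEL=ol, ASPECT=ra:
underlying: ikza-piv-gu
1. 0 -> a / C _ C #: no change
2. o -> e, u -> i / F C0 _: fires at position(s) 9: ikzapivgi
surface: ikzapivgi


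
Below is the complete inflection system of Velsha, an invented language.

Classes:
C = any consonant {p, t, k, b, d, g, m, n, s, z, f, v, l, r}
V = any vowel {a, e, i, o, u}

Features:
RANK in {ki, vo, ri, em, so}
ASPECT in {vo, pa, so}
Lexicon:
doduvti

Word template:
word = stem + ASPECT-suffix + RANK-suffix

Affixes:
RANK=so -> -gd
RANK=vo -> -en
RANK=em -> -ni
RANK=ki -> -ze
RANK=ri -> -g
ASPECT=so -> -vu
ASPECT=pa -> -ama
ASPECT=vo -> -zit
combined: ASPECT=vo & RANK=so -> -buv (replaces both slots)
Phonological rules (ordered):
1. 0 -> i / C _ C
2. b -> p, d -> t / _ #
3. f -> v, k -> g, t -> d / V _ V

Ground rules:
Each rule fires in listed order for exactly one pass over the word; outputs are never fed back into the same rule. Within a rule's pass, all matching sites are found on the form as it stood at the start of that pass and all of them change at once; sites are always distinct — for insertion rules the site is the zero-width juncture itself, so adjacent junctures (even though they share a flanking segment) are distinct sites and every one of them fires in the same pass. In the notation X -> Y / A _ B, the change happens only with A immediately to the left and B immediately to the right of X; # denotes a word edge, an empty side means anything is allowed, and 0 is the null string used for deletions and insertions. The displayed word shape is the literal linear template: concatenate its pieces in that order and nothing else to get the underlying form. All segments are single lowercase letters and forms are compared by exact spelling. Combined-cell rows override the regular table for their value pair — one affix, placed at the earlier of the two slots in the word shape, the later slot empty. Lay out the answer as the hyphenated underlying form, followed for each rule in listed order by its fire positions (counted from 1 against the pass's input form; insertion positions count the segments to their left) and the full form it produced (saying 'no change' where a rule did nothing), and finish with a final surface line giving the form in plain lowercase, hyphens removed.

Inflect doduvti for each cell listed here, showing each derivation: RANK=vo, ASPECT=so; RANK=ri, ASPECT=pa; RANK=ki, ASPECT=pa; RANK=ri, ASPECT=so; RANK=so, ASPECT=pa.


cell RANK=vo, ASPECT=so:
underlying: doduvti-vu-en
1. 0 -> i / C _ C: inserts after position(s) 5: doduvitivuen
2. b -> p, d -> t / _ #: no change
3. f -> v, k -> g, t -> d / V _ V: fires at position(s) 7: doduvidivuen
surface: doduvidivuen

cell RANK=ri, ASPECT=pa:
underlying: doduvti-ama-g
1. 0 -> i / C _ C: inserts after position(s) 5: doduvitiamag
2. b -> p, d -> t / _ #: no change
3. f -> v, k -> g, t -> d / V _ V: fires at position(s) 7: doduvidiamag
surface: doduvidiamag

cell RANK=ki, ASPECT=pa:
underlying: doduvti-ama-ze
1. 0 -> i / C _ C: inserts after position(s) 5: doduvitiamaze
2. b -> p, d -> t / _ #: no change
3. f -> v, k -> g, t -> d / V _ V: fires at position(s) 7: doduvidiamaze
surface: doduvidiamaze

cell RANK=ri, ASPECT=so:
underlying: doduvti-vu-g
1. 0 -> i / C _ C: inserts after position(s) 5: doduvitivug
2. b -> p, d -> t / _ #: no change
3. f -> v, k -> g, t -> d / V _ V: fires at position(s) 7: doduvidivug
surface: doduvidivug

cell RANK=so, ASPECT=pa:
underlying: doduvti-ama-gd
1. 0 -> i / C _ C: inserts after position(s) 5, 11: doduvitiamagid
2. b -> p, d -> t / _ #: fires at position(s) 14: doduvitiamagit
3. f -> v, k -> g, t -> d / V _ V: fires at position(s) 7: doduvidiamagit
surface: doduvidiamagit
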